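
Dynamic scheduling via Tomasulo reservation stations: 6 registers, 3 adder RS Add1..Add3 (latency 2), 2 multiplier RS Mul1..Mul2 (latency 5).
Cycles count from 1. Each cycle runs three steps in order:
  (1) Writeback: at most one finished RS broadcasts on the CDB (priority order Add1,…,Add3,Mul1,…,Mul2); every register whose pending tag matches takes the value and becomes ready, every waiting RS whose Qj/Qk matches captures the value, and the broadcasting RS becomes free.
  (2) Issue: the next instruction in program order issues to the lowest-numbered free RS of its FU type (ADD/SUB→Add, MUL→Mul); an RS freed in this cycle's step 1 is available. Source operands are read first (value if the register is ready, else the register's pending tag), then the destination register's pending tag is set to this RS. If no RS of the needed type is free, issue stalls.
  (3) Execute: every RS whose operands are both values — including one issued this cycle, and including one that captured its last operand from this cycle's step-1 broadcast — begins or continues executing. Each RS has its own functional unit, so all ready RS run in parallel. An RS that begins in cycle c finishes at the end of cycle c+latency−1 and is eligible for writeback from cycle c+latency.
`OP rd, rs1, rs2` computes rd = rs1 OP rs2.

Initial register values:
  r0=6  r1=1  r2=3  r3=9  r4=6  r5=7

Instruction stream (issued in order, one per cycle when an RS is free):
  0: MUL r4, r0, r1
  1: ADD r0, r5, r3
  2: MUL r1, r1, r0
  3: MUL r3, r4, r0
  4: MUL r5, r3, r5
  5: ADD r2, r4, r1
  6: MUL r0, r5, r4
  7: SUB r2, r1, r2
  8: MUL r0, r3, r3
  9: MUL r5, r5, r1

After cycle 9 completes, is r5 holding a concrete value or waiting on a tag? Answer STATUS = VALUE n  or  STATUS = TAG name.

cycle 1: issue MUL r4<-Mul1 // r0:6,r1:1,r2:3,r3:9,r4:Mul1,r5:7
cycle 2: issue ADD r0<-Add1 // r0:Add1,r1:1,r2:3,r3:9,r4:Mul1,r5:7
cycle 3: issue MUL r1<-Mul2 // r0:Add1,r1:Mul2,r2:3,r3:9,r4:Mul1,r5:7
cycle 4: CDB Add1=16; stall // r0:16,r1:Mul2,r2:3,r3:9,r4:Mul1,r5:7
cycle 5: stall // r0:16,r1:Mul2,r2:3,r3:9,r4:Mul1,r5:7
cycle 6: CDB Mul1=6; issue MUL r3<-Mul1 // r0:16,r1:Mul2,r2:3,r3:Mul1,r4:6,r5:7
cycle 7: stall // r0:16,r1:Mul2,r2:3,r3:Mul1,r4:6,r5:7
cycle 8: stall // r0:16,r1:Mul2,r2:3,r3:Mul1,r4:6,r5:7
cycle 9: CDB Mul2=16; issue MUL r5<-Mul2 // r0:16,r1:16,r2:3,r3:Mul1,r4:6,r5:Mul2

STATUS = TAG Mul2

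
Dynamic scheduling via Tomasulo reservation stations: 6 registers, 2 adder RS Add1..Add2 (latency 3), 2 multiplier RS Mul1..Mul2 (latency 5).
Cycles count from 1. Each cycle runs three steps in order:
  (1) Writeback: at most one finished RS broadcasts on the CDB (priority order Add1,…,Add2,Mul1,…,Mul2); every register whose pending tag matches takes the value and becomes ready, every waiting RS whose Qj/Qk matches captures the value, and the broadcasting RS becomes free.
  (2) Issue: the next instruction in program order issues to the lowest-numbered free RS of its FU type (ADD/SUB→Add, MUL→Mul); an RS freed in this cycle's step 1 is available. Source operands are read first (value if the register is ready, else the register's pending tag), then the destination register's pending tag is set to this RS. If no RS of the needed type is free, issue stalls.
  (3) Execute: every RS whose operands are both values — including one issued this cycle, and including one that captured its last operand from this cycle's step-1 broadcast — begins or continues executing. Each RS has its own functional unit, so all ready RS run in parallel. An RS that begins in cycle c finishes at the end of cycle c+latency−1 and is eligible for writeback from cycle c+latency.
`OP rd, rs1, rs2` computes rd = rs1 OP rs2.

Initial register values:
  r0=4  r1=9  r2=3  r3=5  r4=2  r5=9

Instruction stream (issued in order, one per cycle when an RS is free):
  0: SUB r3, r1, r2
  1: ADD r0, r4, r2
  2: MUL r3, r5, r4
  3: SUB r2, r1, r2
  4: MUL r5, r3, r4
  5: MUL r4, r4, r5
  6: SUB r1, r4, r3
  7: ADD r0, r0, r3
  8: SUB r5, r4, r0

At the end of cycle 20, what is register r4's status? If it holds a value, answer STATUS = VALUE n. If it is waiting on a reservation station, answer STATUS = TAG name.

cycle 1: issue SUB r3<-Add1 // r0:4,r1:9,r2:3,r3:Add1,r4:2,r5:9
cycle 2: issue ADD r0<-Add2 // r0:Add2,r1:9,r2:3,r3:Add1,r4:2,r5:9
cycle 3: issue MUL r3<-Mul1 // r0:Add2,r1:9,r2:3,r3:Mul1,r4:2,r5:9
cycle 4: CDB Add1=6; issue SUB r2<-Add1 // r0:Add2,r1:9,r2:Add1,r3:Mul1,r4:2,r5:9
cycle 5: CDB Add2=5; issue MUL r5<-Mul2 // r0:5,r1:9,r2:Add1,r3:Mul1,r4:2,r5:Mul2
cycle 6: stall // r0:5,r1:9,r2:Add1,r3:Mul1,r4:2,r5:Mul2
cycle 7: CDB Add1=6; stall // r0:5,r1:9,r2:6,r3:Mul1,r4:2,r5:Mul2
cycle 8: CDB Mul1=18; issue MUL r4<-Mul1 // r0:5,r1:9,r2:6,r3:18,r4:Mul1,r5:Mul2
cycle 9: issue SUB r1<-Add1 // r0:5,r1:Add1,r2:6,r3:18,r4:Mul1,r5:Mul2
cycle 10: issue ADD r0<-Add2 // r0:Add2,r1:Add1,r2:6,r3:18,r4:Mul1,r5:Mul2
cycle 11: stall // r0:Add2,r1:Add1,r2:6,r3:18,r4:Mul1,r5:Mul2
cycle 12: stall // r0:Add2,r1:Add1,r2:6,r3:18,r4:Mul1,r5:Mul2
cycle 13: CDB Add2=23; issue SUB r5<-Add2 // r0:23,r1:Add1,r2:6,r3:18,r4:Mul1,r5:Add2
cycle 14: CDB Mul2=36 // r0:23,r1:Add1,r2:6,r3:18,r4:Mul1,r5:Add2
cycle 15: - // r0:23,r1:Add1,r2:6,r3:18,r4:Mul1,r5:Add2
cycle 16: - // r0:23,r1:Add1,r2:6,r3:18,r4:Mul1,r5:Add2
cycle 17: - // r0:23,r1:Add1,r2:6,r3:18,r4:Mul1,r5:Add2
cycle 18: - // r0:23,r1:Add1,r2:6,r3:18,r4:Mul1,r5:Add2
cycle 19: CDB Mul1=72 // r0:23,r1:Add1,r2:6,r3:18,r4:72,r5:Add2
cycle 20: - // r0:23,r1:Add1,r2:6,r3:18,r4:72,r5:Add2

STATUS = VALUE 72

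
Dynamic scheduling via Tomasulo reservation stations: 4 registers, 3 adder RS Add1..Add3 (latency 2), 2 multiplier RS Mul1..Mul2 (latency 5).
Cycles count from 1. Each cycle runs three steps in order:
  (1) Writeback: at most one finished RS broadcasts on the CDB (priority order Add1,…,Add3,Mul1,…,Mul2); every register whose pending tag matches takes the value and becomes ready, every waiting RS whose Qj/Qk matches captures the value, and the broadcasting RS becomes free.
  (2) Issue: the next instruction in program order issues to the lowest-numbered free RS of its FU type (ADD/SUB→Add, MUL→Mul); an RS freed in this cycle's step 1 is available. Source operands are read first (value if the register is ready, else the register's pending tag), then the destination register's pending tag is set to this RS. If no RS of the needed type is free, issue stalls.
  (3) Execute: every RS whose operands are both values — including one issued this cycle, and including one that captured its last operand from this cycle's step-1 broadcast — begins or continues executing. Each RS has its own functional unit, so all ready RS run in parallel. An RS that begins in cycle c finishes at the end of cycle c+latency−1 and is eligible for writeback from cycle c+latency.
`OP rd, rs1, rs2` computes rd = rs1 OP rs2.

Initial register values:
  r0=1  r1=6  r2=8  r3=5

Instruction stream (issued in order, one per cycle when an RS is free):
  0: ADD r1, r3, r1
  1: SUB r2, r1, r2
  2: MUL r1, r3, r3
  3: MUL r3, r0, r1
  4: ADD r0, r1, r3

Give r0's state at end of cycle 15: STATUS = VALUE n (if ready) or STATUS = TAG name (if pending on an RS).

STATUS = VALUE 50

c1: issue ADD r1<-Add1 | r0:1,r1:Add1,r2:8,r3:5
c2: issue SUB r2<-Add2 | r0:1,r1:Add1,r2:Add2,r3:5
c3: CDB Add1=11; issue MUL r1<-Mul1 | r0:1,r1:Mul1,r2:Add2,r3:5
c4: issue MUL r3<-Mul2 | r0:1,r1:Mul1,r2:Add2,r3:Mul2
c5: CDB Add2=3; issue ADD r0<-Add1 | r0:Add1,r1:Mul1,r2:3,r3:Mul2
c6: - | r0:Add1,r1:Mul1,r2:3,r3:Mul2
c7: - | r0:Add1,r1:Mul1,r2:3,r3:Mul2
c8: CDB Mul1=25 | r0:Add1,r1:25,r2:3,r3:Mul2
c9: - | r0:Add1,r1:25,r2:3,r3:Mul2
c10: - | r0:Add1,r1:25,r2:3,r3:Mul2
c11: - | r0:Add1,r1:25,r2:3,r3:Mul2
c12: - | r0:Add1,r1:25,r2:3,r3:Mul2
c13: CDB Mul2=25 | r0:Add1,r1:25,r2:3,r3:25
c14: - | r0:Add1,r1:25,r2:3,r3:25
c15: CDB Add1=50 | r0:50,r1:25,r2:3,r3:25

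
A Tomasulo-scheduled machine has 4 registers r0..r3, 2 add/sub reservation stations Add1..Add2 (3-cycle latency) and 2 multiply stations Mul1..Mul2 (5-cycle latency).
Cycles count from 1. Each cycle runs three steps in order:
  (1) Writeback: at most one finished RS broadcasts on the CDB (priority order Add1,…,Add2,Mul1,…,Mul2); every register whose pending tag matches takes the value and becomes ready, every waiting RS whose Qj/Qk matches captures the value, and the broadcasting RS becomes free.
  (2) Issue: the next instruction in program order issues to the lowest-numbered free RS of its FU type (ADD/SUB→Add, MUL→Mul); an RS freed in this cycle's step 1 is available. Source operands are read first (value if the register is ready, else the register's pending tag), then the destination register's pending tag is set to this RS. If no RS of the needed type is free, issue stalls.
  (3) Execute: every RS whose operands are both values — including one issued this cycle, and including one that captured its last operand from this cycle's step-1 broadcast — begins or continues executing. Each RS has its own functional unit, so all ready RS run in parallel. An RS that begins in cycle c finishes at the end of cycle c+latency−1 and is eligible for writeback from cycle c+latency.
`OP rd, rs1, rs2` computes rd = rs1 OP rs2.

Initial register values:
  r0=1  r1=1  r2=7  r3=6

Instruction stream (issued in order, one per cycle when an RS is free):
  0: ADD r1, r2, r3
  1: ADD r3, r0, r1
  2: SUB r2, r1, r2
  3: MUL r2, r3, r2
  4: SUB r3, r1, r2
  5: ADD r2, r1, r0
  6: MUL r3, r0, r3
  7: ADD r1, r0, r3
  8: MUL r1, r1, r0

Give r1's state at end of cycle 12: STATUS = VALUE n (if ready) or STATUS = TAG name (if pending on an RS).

STATUS = TAG Add2

cycle 1: issue ADD r1<-Add1 // r0:1,r1:Add1,r2:7,r3:6
cycle 2: issue ADD r3<-Add2 // r0:1,r1:Add1,r2:7,r3:Add2
cycle 3: stall // r0:1,r1:Add1,r2:7,r3:Add2
cycle 4: CDB Add1=13; issue SUB r2<-Add1 // r0:1,r1:13,r2:Add1,r3:Add2
cycle 5: issue MUL r2<-Mul1 // r0:1,r1:13,r2:Mul1,r3:Add2
cycle 6: stall // r0:1,r1:13,r2:Mul1,r3:Add2
cycle 7: CDB Add1=6; issue SUB r3<-Add1 // r0:1,r1:13,r2:Mul1,r3:Add1
cycle 8: CDB Add2=14; issue ADD r2<-Add2 // r0:1,r1:13,r2:Add2,r3:Add1
cycle 9: issue MUL r3<-Mul2 // r0:1,r1:13,r2:Add2,r3:Mul2
cycle 10: stall // r0:1,r1:13,r2:Add2,r3:Mul2
cycle 11: CDB Add2=14; issue ADD r1<-Add2 // r0:1,r1:Add2,r2:14,r3:Mul2
cycle 12: stall // r0:1,r1:Add2,r2:14,r3:Mul2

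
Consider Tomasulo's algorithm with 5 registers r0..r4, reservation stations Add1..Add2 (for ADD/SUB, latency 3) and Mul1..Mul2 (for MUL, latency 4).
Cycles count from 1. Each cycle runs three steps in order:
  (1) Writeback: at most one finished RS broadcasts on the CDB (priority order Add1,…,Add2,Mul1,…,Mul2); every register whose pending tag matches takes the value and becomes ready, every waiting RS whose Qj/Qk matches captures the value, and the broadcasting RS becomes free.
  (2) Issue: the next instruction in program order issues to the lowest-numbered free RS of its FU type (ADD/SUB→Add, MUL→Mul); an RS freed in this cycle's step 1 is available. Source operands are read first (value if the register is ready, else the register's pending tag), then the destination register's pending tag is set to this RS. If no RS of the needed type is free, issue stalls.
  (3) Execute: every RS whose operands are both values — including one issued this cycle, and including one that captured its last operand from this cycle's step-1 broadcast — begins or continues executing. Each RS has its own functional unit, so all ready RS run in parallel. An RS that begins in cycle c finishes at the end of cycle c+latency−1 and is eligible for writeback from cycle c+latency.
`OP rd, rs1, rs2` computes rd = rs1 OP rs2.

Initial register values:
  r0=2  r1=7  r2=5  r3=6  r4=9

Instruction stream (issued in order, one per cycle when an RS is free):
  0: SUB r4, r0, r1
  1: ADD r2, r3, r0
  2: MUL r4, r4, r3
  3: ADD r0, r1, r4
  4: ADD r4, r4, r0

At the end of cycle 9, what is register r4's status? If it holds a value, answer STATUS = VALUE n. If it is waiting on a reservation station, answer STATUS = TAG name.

STATUS = TAG Add2

c1: issue SUB r4<-Add1 | r0:2,r1:7,r2:5,r3:6,r4:Add1
c2: issue ADD r2<-Add2 | r0:2,r1:7,r2:Add2,r3:6,r4:Add1
c3: issue MUL r4<-Mul1 | r0:2,r1:7,r2:Add2,r3:6,r4:Mul1
c4: CDB Add1=-5; issue ADD r0<-Add1 | r0:Add1,r1:7,r2:Add2,r3:6,r4:Mul1
c5: CDB Add2=8; issue ADD r4<-Add2 | r0:Add1,r1:7,r2:8,r3:6,r4:Add2
c6: - | r0:Add1,r1:7,r2:8,r3:6,r4:Add2
c7: - | r0:Add1,r1:7,r2:8,r3:6,r4:Add2
c8: CDB Mul1=-30 | r0:Add1,r1:7,r2:8,r3:6,r4:Add2
c9: - | r0:Add1,r1:7,r2:8,r3:6,r4:Add2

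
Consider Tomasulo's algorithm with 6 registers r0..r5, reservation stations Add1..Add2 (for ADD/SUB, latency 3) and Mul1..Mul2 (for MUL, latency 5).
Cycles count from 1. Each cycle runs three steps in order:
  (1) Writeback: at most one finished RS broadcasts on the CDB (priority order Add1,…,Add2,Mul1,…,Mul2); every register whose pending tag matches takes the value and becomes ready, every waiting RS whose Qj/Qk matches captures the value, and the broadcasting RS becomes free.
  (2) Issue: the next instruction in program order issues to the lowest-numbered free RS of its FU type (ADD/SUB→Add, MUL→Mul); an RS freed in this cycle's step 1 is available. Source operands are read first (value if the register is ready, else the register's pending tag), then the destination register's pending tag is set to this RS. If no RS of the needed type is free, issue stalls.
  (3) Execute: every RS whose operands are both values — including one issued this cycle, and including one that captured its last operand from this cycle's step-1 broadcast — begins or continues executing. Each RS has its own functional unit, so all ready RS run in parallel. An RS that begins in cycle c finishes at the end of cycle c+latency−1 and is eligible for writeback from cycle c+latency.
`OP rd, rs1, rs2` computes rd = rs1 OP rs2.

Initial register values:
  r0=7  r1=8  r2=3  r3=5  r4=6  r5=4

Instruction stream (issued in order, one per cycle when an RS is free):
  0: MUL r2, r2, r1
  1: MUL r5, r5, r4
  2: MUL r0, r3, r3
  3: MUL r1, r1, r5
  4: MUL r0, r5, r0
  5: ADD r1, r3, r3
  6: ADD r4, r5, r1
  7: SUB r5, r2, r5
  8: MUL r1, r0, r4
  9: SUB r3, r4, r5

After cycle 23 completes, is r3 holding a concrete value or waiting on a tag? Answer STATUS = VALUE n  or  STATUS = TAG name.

  c1: issue MUL r2<-Mul1  regs: r0:7,r1:8,r2:Mul1,r3:5,r4:6,r5:4
  c2: issue MUL r5<-Mul2  regs: r0:7,r1:8,r2:Mul1,r3:5,r4:6,r5:Mul2
  c3: stall  regs: r0:7,r1:8,r2:Mul1,r3:5,r4:6,r5:Mul2
  c4: stall  regs: r0:7,r1:8,r2:Mul1,r3:5,r4:6,r5:Mul2
  c5: stall  regs: r0:7,r1:8,r2:Mul1,r3:5,r4:6,r5:Mul2
  c6: CDB Mul1=24; issue MUL r0<-Mul1  regs: r0:Mul1,r1:8,r2:24,r3:5,r4:6,r5:Mul2
  c7: CDB Mul2=24; issue MUL r1<-Mul2  regs: r0:Mul1,r1:Mul2,r2:24,r3:5,r4:6,r5:24
  c8: stall  regs: r0:Mul1,r1:Mul2,r2:24,r3:5,r4:6,r5:24
  c9: stall  regs: r0:Mul1,r1:Mul2,r2:24,r3:5,r4:6,r5:24
  c10: stall  regs: r0:Mul1,r1:Mul2,r2:24,r3:5,r4:6,r5:24
  c11: CDB Mul1=25; issue MUL r0<-Mul1  regs: r0:Mul1,r1:Mul2,r2:24,r3:5,r4:6,r5:24
  c12: CDB Mul2=192; issue ADD r1<-Add1  regs: r0:Mul1,r1:Add1,r2:24,r3:5,r4:6,r5:24
  c13: issue ADD r4<-Add2  regs: r0:Mul1,r1:Add1,r2:24,r3:5,r4:Add2,r5:24
  c14: stall  regs: r0:Mul1,r1:Add1,r2:24,r3:5,r4:Add2,r5:24
  c15: CDB Add1=10; issue SUB r5<-Add1  regs: r0:Mul1,r1:10,r2:24,r3:5,r4:Add2,r5:Add1
  c16: CDB Mul1=600; issue MUL r1<-Mul1  regs: r0:600,r1:Mul1,r2:24,r3:5,r4:Add2,r5:Add1
  c17: stall  regs: r0:600,r1:Mul1,r2:24,r3:5,r4:Add2,r5:Add1
  c18: CDB Add1=0; issue SUB r3<-Add1  regs: r0:600,r1:Mul1,r2:24,r3:Add1,r4:Add2,r5:0
  c19: CDB Add2=34  regs: r0:600,r1:Mul1,r2:24,r3:Add1,r4:34,r5:0
  c20: -  regs: r0:600,r1:Mul1,r2:24,r3:Add1,r4:34,r5:0
  c21: -  regs: r0:600,r1:Mul1,r2:24,r3:Add1,r4:34,r5:0
  c22: CDB Add1=34  regs: r0:600,r1:Mul1,r2:24,r3:34,r4:34,r5:0
  c23: -  regs: r0:600,r1:Mul1,r2:24,r3:34,r4:34,r5:0

STATUS = VALUE 34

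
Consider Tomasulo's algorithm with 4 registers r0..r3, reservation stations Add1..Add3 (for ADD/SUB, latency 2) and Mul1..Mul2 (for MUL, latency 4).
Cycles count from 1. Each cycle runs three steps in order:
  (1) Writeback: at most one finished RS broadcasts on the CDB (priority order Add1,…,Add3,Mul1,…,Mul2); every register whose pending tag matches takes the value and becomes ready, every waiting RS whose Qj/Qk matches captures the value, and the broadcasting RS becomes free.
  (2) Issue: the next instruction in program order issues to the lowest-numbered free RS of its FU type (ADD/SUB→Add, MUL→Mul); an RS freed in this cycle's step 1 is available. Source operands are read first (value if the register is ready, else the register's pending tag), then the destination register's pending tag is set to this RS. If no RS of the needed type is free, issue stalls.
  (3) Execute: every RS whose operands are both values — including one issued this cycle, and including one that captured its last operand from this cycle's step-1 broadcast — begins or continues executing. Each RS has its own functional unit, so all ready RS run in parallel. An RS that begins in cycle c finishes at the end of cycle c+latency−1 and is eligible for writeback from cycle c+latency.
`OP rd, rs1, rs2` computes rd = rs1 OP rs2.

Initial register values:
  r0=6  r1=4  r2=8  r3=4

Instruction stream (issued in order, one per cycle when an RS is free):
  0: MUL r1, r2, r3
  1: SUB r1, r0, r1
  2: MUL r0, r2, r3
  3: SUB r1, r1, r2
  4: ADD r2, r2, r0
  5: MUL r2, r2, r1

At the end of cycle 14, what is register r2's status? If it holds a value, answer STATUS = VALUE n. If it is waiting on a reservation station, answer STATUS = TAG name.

STATUS = VALUE -1360

c1: issue MUL r1<-Mul1 | r0:6,r1:Mul1,r2:8,r3:4
c2: issue SUB r1<-Add1 | r0:6,r1:Add1,r2:8,r3:4
c3: issue MUL r0<-Mul2 | r0:Mul2,r1:Add1,r2:8,r3:4
c4: issue SUB r1<-Add2 | r0:Mul2,r1:Add2,r2:8,r3:4
c5: CDB Mul1=32; issue ADD r2<-Add3 | r0:Mul2,r1:Add2,r2:Add3,r3:4
c6: issue MUL r2<-Mul1 | r0:Mul2,r1:Add2,r2:Mul1,r3:4
c7: CDB Add1=-26 | r0:Mul2,r1:Add2,r2:Mul1,r3:4
c8: CDB Mul2=32 | r0:32,r1:Add2,r2:Mul1,r3:4
c9: CDB Add2=-34 | r0:32,r1:-34,r2:Mul1,r3:4
c10: CDB Add3=40 | r0:32,r1:-34,r2:Mul1,r3:4
c11: - | r0:32,r1:-34,r2:Mul1,r3:4
c12: - | r0:32,r1:-34,r2:Mul1,r3:4
c13: - | r0:32,r1:-34,r2:Mul1,r3:4
c14: CDB Mul1=-1360 | r0:32,r1:-34,r2:-1360,r3:4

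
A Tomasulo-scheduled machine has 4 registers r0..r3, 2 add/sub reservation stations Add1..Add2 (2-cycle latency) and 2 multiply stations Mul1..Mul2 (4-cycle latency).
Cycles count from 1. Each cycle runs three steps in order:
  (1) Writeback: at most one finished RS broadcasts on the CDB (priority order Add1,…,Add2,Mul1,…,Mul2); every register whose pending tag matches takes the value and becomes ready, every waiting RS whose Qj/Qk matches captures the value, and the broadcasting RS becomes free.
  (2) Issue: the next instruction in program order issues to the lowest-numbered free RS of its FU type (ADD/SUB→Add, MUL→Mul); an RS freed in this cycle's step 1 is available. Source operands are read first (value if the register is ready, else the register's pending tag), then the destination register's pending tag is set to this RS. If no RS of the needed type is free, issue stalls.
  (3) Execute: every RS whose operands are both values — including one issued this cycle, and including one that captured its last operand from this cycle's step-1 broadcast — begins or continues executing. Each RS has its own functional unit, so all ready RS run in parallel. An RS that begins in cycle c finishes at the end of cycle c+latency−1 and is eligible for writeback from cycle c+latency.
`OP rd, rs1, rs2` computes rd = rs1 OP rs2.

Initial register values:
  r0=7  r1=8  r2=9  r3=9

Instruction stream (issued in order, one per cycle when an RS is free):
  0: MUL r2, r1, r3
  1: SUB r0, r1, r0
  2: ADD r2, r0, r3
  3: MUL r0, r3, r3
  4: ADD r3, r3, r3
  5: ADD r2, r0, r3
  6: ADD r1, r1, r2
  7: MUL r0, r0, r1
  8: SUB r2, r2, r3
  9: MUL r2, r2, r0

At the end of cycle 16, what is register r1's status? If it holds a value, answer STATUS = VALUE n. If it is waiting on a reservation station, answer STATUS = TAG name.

STATUS = VALUE 107

  c1: issue MUL r2<-Mul1  regs: r0:7,r1:8,r2:Mul1,r3:9
  c2: issue SUB r0<-Add1  regs: r0:Add1,r1:8,r2:Mul1,r3:9
  c3: issue ADD r2<-Add2  regs: r0:Add1,r1:8,r2:Add2,r3:9
  c4: CDB Add1=1; issue MUL r0<-Mul2  regs: r0:Mul2,r1:8,r2:Add2,r3:9
  c5: CDB Mul1=72; issue ADD r3<-Add1  regs: r0:Mul2,r1:8,r2:Add2,r3:Add1
  c6: CDB Add2=10; issue ADD r2<-Add2  regs: r0:Mul2,r1:8,r2:Add2,r3:Add1
  c7: CDB Add1=18; issue ADD r1<-Add1  regs: r0:Mul2,r1:Add1,r2:Add2,r3:18
  c8: CDB Mul2=81; issue MUL r0<-Mul1  regs: r0:Mul1,r1:Add1,r2:Add2,r3:18
  c9: stall  regs: r0:Mul1,r1:Add1,r2:Add2,r3:18
  c10: CDB Add2=99; issue SUB r2<-Add2  regs: r0:Mul1,r1:Add1,r2:Add2,r3:18
  c11: issue MUL r2<-Mul2  regs: r0:Mul1,r1:Add1,r2:Mul2,r3:18
  c12: CDB Add1=107  regs: r0:Mul1,r1:107,r2:Mul2,r3:18
  c13: CDB Add2=81  regs: r0:Mul1,r1:107,r2:Mul2,r3:18
  c14: -  regs: r0:Mul1,r1:107,r2:Mul2,r3:18
  c15: -  regs: r0:Mul1,r1:107,r2:Mul2,r3:18
  c16: CDB Mul1=8667  regs: r0:8667,r1:107,r2:Mul2,r3:18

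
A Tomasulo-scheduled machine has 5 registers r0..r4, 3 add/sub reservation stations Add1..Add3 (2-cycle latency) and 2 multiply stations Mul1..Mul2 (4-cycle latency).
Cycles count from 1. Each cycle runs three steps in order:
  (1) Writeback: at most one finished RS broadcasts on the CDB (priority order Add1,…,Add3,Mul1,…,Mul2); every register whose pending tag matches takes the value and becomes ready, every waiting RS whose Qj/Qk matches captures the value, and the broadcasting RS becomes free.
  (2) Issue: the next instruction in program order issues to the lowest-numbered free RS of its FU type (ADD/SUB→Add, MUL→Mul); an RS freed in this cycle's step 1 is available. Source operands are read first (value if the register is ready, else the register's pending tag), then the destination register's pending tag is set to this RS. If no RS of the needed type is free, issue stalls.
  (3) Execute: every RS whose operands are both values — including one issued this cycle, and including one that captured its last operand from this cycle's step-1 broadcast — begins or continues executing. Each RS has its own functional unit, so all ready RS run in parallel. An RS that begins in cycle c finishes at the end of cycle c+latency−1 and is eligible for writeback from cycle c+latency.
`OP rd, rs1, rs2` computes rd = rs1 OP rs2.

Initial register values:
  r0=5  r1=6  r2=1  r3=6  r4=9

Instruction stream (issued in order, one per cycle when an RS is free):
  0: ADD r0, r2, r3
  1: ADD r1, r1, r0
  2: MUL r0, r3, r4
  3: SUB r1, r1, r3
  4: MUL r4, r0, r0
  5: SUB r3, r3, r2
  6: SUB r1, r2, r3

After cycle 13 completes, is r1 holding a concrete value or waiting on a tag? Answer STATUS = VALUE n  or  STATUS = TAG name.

STATUS = VALUE -4

  c1: issue ADD r0<-Add1  regs: r0:Add1,r1:6,r2:1,r3:6,r4:9
  c2: issue ADD r1<-Add2  regs: r0:Add1,r1:Add2,r2:1,r3:6,r4:9
  c3: CDB Add1=7; issue MUL r0<-Mul1  regs: r0:Mul1,r1:Add2,r2:1,r3:6,r4:9
  c4: issue SUB r1<-Add1  regs: r0:Mul1,r1:Add1,r2:1,r3:6,r4:9
  c5: CDB Add2=13; issue MUL r4<-Mul2  regs: r0:Mul1,r1:Add1,r2:1,r3:6,r4:Mul2
  c6: issue SUB r3<-Add2  regs: r0:Mul1,r1:Add1,r2:1,r3:Add2,r4:Mul2
  c7: CDB Add1=7; issue SUB r1<-Add1  regs: r0:Mul1,r1:Add1,r2:1,r3:Add2,r4:Mul2
  c8: CDB Add2=5  regs: r0:Mul1,r1:Add1,r2:1,r3:5,r4:Mul2
  c9: CDB Mul1=54  regs: r0:54,r1:Add1,r2:1,r3:5,r4:Mul2
  c10: CDB Add1=-4  regs: r0:54,r1:-4,r2:1,r3:5,r4:Mul2
  c11: -  regs: r0:54,r1:-4,r2:1,r3:5,r4:Mul2
  c12: -  regs: r0:54,r1:-4,r2:1,r3:5,r4:Mul2
  c13: CDB Mul2=2916  regs: r0:54,r1:-4,r2:1,r3:5,r4:2916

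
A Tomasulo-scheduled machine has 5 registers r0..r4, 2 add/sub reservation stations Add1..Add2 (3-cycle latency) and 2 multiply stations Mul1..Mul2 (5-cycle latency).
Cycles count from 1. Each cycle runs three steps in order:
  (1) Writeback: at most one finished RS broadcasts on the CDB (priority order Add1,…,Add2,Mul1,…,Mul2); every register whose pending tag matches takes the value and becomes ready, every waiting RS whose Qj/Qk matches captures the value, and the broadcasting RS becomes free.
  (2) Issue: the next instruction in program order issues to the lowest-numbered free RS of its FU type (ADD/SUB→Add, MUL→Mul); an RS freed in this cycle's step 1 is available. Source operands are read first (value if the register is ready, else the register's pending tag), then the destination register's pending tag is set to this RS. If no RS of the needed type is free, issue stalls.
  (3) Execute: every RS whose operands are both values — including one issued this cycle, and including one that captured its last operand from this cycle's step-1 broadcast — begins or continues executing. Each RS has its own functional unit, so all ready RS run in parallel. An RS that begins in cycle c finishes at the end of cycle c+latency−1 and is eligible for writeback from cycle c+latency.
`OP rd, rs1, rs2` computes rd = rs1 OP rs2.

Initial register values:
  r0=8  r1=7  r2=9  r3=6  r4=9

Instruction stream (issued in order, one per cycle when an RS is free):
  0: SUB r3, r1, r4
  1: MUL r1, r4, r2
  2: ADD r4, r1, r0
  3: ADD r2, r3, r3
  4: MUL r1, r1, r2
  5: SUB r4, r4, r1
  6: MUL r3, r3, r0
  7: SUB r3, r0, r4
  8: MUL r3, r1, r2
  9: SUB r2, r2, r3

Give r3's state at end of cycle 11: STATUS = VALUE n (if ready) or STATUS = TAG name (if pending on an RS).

STATUS = TAG Add2

  c1: issue SUB r3<-Add1  regs: r0:8,r1:7,r2:9,r3:Add1,r4:9
  c2: issue MUL r1<-Mul1  regs: r0:8,r1:Mul1,r2:9,r3:Add1,r4:9
  c3: issue ADD r4<-Add2  regs: r0:8,r1:Mul1,r2:9,r3:Add1,r4:Add2
  c4: CDB Add1=-2; issue ADD r2<-Add1  regs: r0:8,r1:Mul1,r2:Add1,r3:-2,r4:Add2
  c5: issue MUL r1<-Mul2  regs: r0:8,r1:Mul2,r2:Add1,r3:-2,r4:Add2
  c6: stall  regs: r0:8,r1:Mul2,r2:Add1,r3:-2,r4:Add2
  c7: CDB Add1=-4; issue SUB r4<-Add1  regs: r0:8,r1:Mul2,r2:-4,r3:-2,r4:Add1
  c8: CDB Mul1=81; issue MUL r3<-Mul1  regs: r0:8,r1:Mul2,r2:-4,r3:Mul1,r4:Add1
  c9: stall  regs: r0:8,r1:Mul2,r2:-4,r3:Mul1,r4:Add1
  c10: stall  regs: r0:8,r1:Mul2,r2:-4,r3:Mul1,r4:Add1
  c11: CDB Add2=89; issue SUB r3<-Add2  regs: r0:8,r1:Mul2,r2:-4,r3:Add2,r4:Add1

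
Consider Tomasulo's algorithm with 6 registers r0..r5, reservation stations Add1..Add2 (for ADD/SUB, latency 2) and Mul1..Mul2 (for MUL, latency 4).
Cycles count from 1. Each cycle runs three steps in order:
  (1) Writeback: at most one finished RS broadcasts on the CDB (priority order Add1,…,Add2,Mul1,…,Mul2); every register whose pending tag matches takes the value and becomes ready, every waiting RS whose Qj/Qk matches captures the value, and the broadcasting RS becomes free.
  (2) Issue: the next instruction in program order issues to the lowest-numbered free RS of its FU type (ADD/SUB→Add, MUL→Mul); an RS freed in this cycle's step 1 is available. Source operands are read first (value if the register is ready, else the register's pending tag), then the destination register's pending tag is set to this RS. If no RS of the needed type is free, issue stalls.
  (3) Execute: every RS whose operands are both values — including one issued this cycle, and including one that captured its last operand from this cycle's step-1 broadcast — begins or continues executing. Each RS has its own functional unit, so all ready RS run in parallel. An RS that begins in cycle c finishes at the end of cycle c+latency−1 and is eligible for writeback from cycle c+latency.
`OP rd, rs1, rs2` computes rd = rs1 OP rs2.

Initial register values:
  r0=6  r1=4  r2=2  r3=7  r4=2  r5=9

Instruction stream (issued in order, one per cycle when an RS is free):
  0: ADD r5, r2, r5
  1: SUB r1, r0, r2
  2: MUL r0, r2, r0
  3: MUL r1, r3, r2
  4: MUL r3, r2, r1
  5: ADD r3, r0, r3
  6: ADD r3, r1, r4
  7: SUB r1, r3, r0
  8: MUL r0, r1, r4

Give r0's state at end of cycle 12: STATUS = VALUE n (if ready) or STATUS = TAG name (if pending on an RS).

STATUS = TAG Mul1

c1: issue ADD r5<-Add1 | r0:6,r1:4,r2:2,r3:7,r4:2,r5:Add1
c2: issue SUB r1<-Add2 | r0:6,r1:Add2,r2:2,r3:7,r4:2,r5:Add1
c3: CDB Add1=11; issue MUL r0<-Mul1 | r0:Mul1,r1:Add2,r2:2,r3:7,r4:2,r5:11
c4: CDB Add2=4; issue MUL r1<-Mul2 | r0:Mul1,r1:Mul2,r2:2,r3:7,r4:2,r5:11
c5: stall | r0:Mul1,r1:Mul2,r2:2,r3:7,r4:2,r5:11
c6: stall | r0:Mul1,r1:Mul2,r2:2,r3:7,r4:2,r5:11
c7: CDB Mul1=12; issue MUL r3<-Mul1 | r0:12,r1:Mul2,r2:2,r3:Mul1,r4:2,r5:11
c8: CDB Mul2=14; issue ADD r3<-Add1 | r0:12,r1:14,r2:2,r3:Add1,r4:2,r5:11
c9: issue ADD r3<-Add2 | r0:12,r1:14,r2:2,r3:Add2,r4:2,r5:11
c10: stall | r0:12,r1:14,r2:2,r3:Add2,r4:2,r5:11
c11: CDB Add2=16; issue SUB r1<-Add2 | r0:12,r1:Add2,r2:2,r3:16,r4:2,r5:11
c12: CDB Mul1=28; issue MUL r0<-Mul1 | r0:Mul1,r1:Add2,r2:2,r3:16,r4:2,r5:11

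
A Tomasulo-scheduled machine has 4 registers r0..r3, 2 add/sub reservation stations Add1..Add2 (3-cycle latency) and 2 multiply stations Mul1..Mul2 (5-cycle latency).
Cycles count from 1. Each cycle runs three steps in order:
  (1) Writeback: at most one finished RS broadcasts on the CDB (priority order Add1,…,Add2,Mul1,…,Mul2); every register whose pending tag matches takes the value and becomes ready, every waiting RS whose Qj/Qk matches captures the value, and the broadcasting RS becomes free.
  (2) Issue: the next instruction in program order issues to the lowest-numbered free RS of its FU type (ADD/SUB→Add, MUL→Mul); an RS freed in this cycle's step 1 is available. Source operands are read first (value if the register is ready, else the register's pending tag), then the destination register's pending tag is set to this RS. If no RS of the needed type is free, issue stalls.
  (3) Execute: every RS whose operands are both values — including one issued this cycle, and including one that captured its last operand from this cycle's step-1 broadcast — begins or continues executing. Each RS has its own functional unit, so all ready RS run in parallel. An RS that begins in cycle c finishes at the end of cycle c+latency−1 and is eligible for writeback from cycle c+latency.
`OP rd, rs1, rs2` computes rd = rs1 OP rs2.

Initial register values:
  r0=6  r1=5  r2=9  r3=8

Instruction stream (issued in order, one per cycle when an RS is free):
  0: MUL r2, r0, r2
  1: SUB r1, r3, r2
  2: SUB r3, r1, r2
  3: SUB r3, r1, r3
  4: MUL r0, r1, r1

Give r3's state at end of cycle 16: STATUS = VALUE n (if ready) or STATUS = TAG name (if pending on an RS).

STATUS = VALUE 54

cycle 1: issue MUL r2<-Mul1 // r0:6,r1:5,r2:Mul1,r3:8
cycle 2: issue SUB r1<-Add1 // r0:6,r1:Add1,r2:Mul1,r3:8
cycle 3: issue SUB r3<-Add2 // r0:6,r1:Add1,r2:Mul1,r3:Add2
cycle 4: stall // r0:6,r1:Add1,r2:Mul1,r3:Add2
cycle 5: stall // r0:6,r1:Add1,r2:Mul1,r3:Add2
cycle 6: CDB Mul1=54; stall // r0:6,r1:Add1,r2:54,r3:Add2
cycle 7: stall // r0:6,r1:Add1,r2:54,r3:Add2
cycle 8: stall // r0:6,r1:Add1,r2:54,r3:Add2
cycle 9: CDB Add1=-46; issue SUB r3<-Add1 // r0:6,r1:-46,r2:54,r3:Add1
cycle 10: issue MUL r0<-Mul1 // r0:Mul1,r1:-46,r2:54,r3:Add1
cycle 11: - // r0:Mul1,r1:-46,r2:54,r3:Add1
cycle 12: CDB Add2=-100 // r0:Mul1,r1:-46,r2:54,r3:Add1
cycle 13: - // r0:Mul1,r1:-46,r2:54,r3:Add1
cycle 14: - // r0:Mul1,r1:-46,r2:54,r3:Add1
cycle 15: CDB Add1=54 // r0:Mul1,r1:-46,r2:54,r3:54
cycle 16: CDB Mul1=2116 // r0:2116,r1:-46,r2:54,r3:54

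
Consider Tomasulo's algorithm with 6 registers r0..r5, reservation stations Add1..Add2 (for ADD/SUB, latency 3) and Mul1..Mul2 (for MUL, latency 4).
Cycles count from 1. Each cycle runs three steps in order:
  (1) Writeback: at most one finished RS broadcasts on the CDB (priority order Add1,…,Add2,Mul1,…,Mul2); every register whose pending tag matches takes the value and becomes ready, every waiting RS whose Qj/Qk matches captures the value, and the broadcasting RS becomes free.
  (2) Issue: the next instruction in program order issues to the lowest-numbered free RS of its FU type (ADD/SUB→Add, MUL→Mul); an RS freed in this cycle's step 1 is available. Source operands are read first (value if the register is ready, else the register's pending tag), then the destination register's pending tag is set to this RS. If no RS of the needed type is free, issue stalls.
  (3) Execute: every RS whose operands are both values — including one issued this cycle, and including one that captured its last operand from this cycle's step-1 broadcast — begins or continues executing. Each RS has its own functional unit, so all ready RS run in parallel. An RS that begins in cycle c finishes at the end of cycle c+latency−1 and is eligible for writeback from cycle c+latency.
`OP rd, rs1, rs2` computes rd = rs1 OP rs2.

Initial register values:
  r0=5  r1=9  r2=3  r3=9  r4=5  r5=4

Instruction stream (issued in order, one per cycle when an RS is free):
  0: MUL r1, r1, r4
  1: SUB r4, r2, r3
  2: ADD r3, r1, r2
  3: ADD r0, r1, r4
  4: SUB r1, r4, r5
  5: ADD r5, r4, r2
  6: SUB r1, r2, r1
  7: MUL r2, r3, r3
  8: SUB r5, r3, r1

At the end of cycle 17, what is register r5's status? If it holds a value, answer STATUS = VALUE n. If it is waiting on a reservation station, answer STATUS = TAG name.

  c1: issue MUL r1<-Mul1  regs: r0:5,r1:Mul1,r2:3,r3:9,r4:5,r5:4
  c2: issue SUB r4<-Add1  regs: r0:5,r1:Mul1,r2:3,r3:9,r4:Add1,r5:4
  c3: issue ADD r3<-Add2  regs: r0:5,r1:Mul1,r2:3,r3:Add2,r4:Add1,r5:4
  c4: stall  regs: r0:5,r1:Mul1,r2:3,r3:Add2,r4:Add1,r5:4
  c5: CDB Add1=-6; issue ADD r0<-Add1  regs: r0:Add1,r1:Mul1,r2:3,r3:Add2,r4:-6,r5:4
  c6: CDB Mul1=45; stall  regs: r0:Add1,r1:45,r2:3,r3:Add2,r4:-6,r5:4
  c7: stall  regs: r0:Add1,r1:45,r2:3,r3:Add2,r4:-6,r5:4
  c8: stall  regs: r0:Add1,r1:45,r2:3,r3:Add2,r4:-6,r5:4
  c9: CDB Add1=39; issue SUB r1<-Add1  regs: r0:39,r1:Add1,r2:3,r3:Add2,r4:-6,r5:4
  c10: CDB Add2=48; issue ADD r5<-Add2  regs: r0:39,r1:Add1,r2:3,r3:48,r4:-6,r5:Add2
  c11: stall  regs: r0:39,r1:Add1,r2:3,r3:48,r4:-6,r5:Add2
  c12: CDB Add1=-10; issue SUB r1<-Add1  regs: r0:39,r1:Add1,r2:3,r3:48,r4:-6,r5:Add2
  c13: CDB Add2=-3; issue MUL r2<-Mul1  regs: r0:39,r1:Add1,r2:Mul1,r3:48,r4:-6,r5:-3
  c14: issue SUB r5<-Add2  regs: r0:39,r1:Add1,r2:Mul1,r3:48,r4:-6,r5:Add2
  c15: CDB Add1=13  regs: r0:39,r1:13,r2:Mul1,r3:48,r4:-6,r5:Add2
  c16: -  regs: r0:39,r1:13,r2:Mul1,r3:48,r4:-6,r5:Add2
  c17: CDB Mul1=2304  regs: r0:39,r1:13,r2:2304,r3:48,r4:-6,r5:Add2

STATUS = TAG Add2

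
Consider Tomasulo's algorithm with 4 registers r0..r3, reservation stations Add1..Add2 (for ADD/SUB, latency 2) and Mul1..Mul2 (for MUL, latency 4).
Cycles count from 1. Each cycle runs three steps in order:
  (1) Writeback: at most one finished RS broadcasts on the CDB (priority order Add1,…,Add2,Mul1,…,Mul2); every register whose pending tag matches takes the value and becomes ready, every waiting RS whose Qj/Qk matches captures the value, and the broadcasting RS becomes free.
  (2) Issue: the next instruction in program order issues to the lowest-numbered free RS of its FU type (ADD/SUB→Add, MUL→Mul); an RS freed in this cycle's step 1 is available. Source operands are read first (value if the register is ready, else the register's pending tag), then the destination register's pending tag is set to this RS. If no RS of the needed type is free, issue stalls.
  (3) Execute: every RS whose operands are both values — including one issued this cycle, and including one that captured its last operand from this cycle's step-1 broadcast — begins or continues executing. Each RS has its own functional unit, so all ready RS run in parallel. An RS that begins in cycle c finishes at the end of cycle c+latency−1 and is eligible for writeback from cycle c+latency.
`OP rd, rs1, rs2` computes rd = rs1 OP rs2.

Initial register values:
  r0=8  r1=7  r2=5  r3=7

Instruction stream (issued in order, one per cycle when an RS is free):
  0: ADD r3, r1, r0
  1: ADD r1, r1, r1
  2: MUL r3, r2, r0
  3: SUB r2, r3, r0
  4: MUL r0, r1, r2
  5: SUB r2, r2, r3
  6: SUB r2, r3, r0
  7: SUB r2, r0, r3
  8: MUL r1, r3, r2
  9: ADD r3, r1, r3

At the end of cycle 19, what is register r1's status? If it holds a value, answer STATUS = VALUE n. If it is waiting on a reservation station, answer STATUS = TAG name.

STATUS = TAG Mul1

cycle 1: issue ADD r3<-Add1 // r0:8,r1:7,r2:5,r3:Add1
cycle 2: issue ADD r1<-Add2 // r0:8,r1:Add2,r2:5,r3:Add1
cycle 3: CDB Add1=15; issue MUL r3<-Mul1 // r0:8,r1:Add2,r2:5,r3:Mul1
cycle 4: CDB Add2=14; issue SUB r2<-Add1 // r0:8,r1:14,r2:Add1,r3:Mul1
cycle 5: issue MUL r0<-Mul2 // r0:Mul2,r1:14,r2:Add1,r3:Mul1
cycle 6: issue SUB r2<-Add2 // r0:Mul2,r1:14,r2:Add2,r3:Mul1
cycle 7: CDB Mul1=40; stall // r0:Mul2,r1:14,r2:Add2,r3:40
cycle 8: stall // r0:Mul2,r1:14,r2:Add2,r3:40
cycle 9: CDB Add1=32; issue SUB r2<-Add1 // r0:Mul2,r1:14,r2:Add1,r3:40
cycle 10: stall // r0:Mul2,r1:14,r2:Add1,r3:40
cycle 11: CDB Add2=-8; issue SUB r2<-Add2 // r0:Mul2,r1:14,r2:Add2,r3:40
cycle 12: issue MUL r1<-Mul1 // r0:Mul2,r1:Mul1,r2:Add2,r3:40
cycle 13: CDB Mul2=448; stall // r0:448,r1:Mul1,r2:Add2,r3:40
cycle 14: stall // r0:448,r1:Mul1,r2:Add2,r3:40
cycle 15: CDB Add1=-408; issue ADD r3<-Add1 // r0:448,r1:Mul1,r2:Add2,r3:Add1
cycle 16: CDB Add2=408 // r0:448,r1:Mul1,r2:408,r3:Add1
cycle 17: - // r0:448,r1:Mul1,r2:408,r3:Add1
cycle 18: - // r0:448,r1:Mul1,r2:408,r3:Add1
cycle 19: - // r0:448,r1:Mul1,r2:408,r3:Add1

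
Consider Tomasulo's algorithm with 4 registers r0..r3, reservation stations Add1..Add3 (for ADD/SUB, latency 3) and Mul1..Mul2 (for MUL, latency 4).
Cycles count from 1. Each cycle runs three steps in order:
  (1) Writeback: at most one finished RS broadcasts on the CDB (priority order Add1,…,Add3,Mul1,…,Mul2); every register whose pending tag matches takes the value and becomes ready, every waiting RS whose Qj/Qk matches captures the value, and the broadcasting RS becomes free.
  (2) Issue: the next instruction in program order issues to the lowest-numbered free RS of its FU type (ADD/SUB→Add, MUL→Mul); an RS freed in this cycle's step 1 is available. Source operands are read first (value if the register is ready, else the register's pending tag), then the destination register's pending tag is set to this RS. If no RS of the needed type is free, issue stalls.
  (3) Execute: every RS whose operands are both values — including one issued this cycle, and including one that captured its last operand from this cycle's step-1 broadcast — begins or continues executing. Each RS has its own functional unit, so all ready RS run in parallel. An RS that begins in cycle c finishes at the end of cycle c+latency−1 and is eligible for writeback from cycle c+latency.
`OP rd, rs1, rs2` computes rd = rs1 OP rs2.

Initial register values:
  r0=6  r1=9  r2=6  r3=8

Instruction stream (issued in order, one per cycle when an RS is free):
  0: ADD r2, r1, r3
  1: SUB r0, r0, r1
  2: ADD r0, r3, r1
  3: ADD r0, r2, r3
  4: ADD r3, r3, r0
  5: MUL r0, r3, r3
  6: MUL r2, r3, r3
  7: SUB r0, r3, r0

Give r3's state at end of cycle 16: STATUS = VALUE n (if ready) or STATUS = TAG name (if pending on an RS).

cycle 1: issue ADD r2<-Add1 // r0:6,r1:9,r2:Add1,r3:8
cycle 2: issue SUB r0<-Add2 // r0:Add2,r1:9,r2:Add1,r3:8
cycle 3: issue ADD r0<-Add3 // r0:Add3,r1:9,r2:Add1,r3:8
cycle 4: CDB Add1=17; issue ADD r0<-Add1 // r0:Add1,r1:9,r2:17,r3:8
cycle 5: CDB Add2=-3; issue ADD r3<-Add2 // r0:Add1,r1:9,r2:17,r3:Add2
cycle 6: CDB Add3=17; issue MUL r0<-Mul1 // r0:Mul1,r1:9,r2:17,r3:Add2
cycle 7: CDB Add1=25; issue MUL r2<-Mul2 // r0:Mul1,r1:9,r2:Mul2,r3:Add2
cycle 8: issue SUB r0<-Add1 // r0:Add1,r1:9,r2:Mul2,r3:Add2
cycle 9: - // r0:Add1,r1:9,r2:Mul2,r3:Add2
cycle 10: CDB Add2=33 // r0:Add1,r1:9,r2:Mul2,r3:33
cycle 11: - // r0:Add1,r1:9,r2:Mul2,r3:33
cycle 12: - // r0:Add1,r1:9,r2:Mul2,r3:33
cycle 13: - // r0:Add1,r1:9,r2:Mul2,r3:33
cycle 14: CDB Mul1=1089 // r0:Add1,r1:9,r2:Mul2,r3:33
cycle 15: CDB Mul2=1089 // r0:Add1,r1:9,r2:1089,r3:33
cycle 16: - // r0:Add1,r1:9,r2:1089,r3:33

STATUS = VALUE 33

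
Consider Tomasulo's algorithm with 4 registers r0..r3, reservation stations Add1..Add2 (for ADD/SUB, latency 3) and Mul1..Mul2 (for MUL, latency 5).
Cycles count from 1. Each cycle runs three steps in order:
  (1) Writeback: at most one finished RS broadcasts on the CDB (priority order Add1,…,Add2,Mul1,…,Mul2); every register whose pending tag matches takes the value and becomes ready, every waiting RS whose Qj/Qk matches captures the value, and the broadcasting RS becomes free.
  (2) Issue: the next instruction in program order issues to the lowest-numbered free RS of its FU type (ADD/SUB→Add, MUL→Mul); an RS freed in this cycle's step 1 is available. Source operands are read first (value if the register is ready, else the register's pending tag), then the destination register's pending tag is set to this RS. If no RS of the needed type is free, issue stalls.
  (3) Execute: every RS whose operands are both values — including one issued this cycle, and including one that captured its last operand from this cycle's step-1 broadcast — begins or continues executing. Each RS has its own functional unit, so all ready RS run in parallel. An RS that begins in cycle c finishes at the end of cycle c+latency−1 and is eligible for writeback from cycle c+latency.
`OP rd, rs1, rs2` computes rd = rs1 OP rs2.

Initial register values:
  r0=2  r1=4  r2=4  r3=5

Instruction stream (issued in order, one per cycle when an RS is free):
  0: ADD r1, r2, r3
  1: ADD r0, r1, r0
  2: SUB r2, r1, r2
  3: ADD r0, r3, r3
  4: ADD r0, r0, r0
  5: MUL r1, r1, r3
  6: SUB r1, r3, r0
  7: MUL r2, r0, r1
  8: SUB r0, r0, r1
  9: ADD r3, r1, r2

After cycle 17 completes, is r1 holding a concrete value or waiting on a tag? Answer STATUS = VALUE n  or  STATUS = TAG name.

  c1: issue ADD r1<-Add1  regs: r0:2,r1:Add1,r2:4,r3:5
  c2: issue ADD r0<-Add2  regs: r0:Add2,r1:Add1,r2:4,r3:5
  c3: stall  regs: r0:Add2,r1:Add1,r2:4,r3:5
  c4: CDB Add1=9; issue SUB r2<-Add1  regs: r0:Add2,r1:9,r2:Add1,r3:5
  c5: stall  regs: r0:Add2,r1:9,r2:Add1,r3:5
  c6: stall  regs: r0:Add2,r1:9,r2:Add1,r3:5
  c7: CDB Add1=5; issue ADD r0<-Add1  regs: r0:Add1,r1:9,r2:5,r3:5
  c8: CDB Add2=11; issue ADD r0<-Add2  regs: r0:Add2,r1:9,r2:5,r3:5
  c9: issue MUL r1<-Mul1  regs: r0:Add2,r1:Mul1,r2:5,r3:5
  c10: CDB Add1=10; issue SUB r1<-Add1  regs: r0:Add2,r1:Add1,r2:5,r3:5
  c11: issue MUL r2<-Mul2  regs: r0:Add2,r1:Add1,r2:Mul2,r3:5
  c12: stall  regs: r0:Add2,r1:Add1,r2:Mul2,r3:5
  c13: CDB Add2=20; issue SUB r0<-Add2  regs: r0:Add2,r1:Add1,r2:Mul2,r3:5
  c14: CDB Mul1=45; stall  regs: r0:Add2,r1:Add1,r2:Mul2,r3:5
  c15: stall  regs: r0:Add2,r1:Add1,r2:Mul2,r3:5
  c16: CDB Add1=-15; issue ADD r3<-Add1  regs: r0:Add2,r1:-15,r2:Mul2,r3:Add1
  c17: -  regs: r0:Add2,r1:-15,r2:Mul2,r3:Add1

STATUS = VALUE -15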